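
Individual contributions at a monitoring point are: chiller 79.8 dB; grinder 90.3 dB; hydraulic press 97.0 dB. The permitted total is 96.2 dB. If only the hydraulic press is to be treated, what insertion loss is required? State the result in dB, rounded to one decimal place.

Everything except the hydraulic press sums to 10^(79.8/10) + 10^(90.3/10) = 1.167e+09 in linear terms, 90.67 dB.
To meet 96.2 dB overall, the treated hydraulic press may contribute at most 10^(96.2/10) − 1.167e+09 = 3.002e+09, i.e. 94.77 dB.
So the hydraulic press must be reduced from 97.0 to 94.77 dB: IL = 2.23 dB.

2.2 dB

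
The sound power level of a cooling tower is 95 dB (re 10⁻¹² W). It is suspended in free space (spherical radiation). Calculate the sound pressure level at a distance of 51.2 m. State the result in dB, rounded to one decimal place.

The power spreads over a sphere of area 4π·r², so L_p = L_w − 10·log₁₀(4π·r²).
4π·r² = 3.294e+04 m², 10·log₁₀ of that is 45.177 dB.
L_p = 95 − 45.177 = 49.82 dB.

49.8 dB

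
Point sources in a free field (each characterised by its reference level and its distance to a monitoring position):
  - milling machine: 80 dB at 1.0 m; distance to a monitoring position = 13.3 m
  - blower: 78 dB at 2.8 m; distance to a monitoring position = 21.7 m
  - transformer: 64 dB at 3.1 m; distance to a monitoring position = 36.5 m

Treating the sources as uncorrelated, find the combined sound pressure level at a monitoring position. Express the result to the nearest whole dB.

Propagate each source to the receiver with L = L_ref − 20·log₁₀(r/r_ref), then add intensities.
milling machine: 80 − 20·log₁₀(13.3/1.0) = 80 − 22.48 = 57.52 dB.
blower: 78 − 20·log₁₀(21.7/2.8) = 78 − 17.79 = 60.21 dB.
transformer: 64 − 20·log₁₀(36.5/3.1) = 64 − 21.42 = 42.58 dB.
Σ 10^(L/10) = 1.634e+06 → L_total = 10·log₁₀(1.634e+06) = 62.13 dB.

62 dB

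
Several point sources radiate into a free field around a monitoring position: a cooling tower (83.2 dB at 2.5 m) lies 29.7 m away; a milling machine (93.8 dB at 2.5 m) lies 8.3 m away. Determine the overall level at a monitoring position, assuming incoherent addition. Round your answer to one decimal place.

83.4 dB

Propagate each source to the receiver with L = L_ref − 20·log₁₀(r/r_ref), then add intensities.
cooling tower: 83.2 − 20·log₁₀(29.7/2.5) = 83.2 − 21.50 = 61.70 dB.
milling machine: 93.8 − 20·log₁₀(8.3/2.5) = 93.8 − 10.42 = 83.38 dB.
Σ 10^(L/10) = 2.191e+08 → L_total = 10·log₁₀(2.191e+08) = 83.41 dB.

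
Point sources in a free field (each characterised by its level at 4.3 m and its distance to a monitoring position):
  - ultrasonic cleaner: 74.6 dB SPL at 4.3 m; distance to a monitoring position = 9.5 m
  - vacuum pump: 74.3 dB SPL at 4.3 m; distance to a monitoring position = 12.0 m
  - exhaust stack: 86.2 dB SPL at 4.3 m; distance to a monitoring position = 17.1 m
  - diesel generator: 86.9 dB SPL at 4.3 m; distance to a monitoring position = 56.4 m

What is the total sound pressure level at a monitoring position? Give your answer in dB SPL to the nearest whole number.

Apply inverse-square spreading to bring every level to the receiver, then sum 10^(L/10).
ultrasonic cleaner: 74.6 − 20·log₁₀(9.5/4.3) = 74.6 − 6.89 = 67.71 dB SPL.
vacuum pump: 74.3 − 20·log₁₀(12.0/4.3) = 74.3 − 8.91 = 65.39 dB SPL.
exhaust stack: 86.2 − 20·log₁₀(17.1/4.3) = 86.2 − 11.99 = 74.21 dB SPL.
diesel generator: 86.9 − 20·log₁₀(56.4/4.3) = 86.9 − 22.36 = 64.54 dB SPL.
Σ 10^(L/10) = 3.857e+07 → L_total = 10·log₁₀(3.857e+07) = 75.86 dB SPL.

76 dB SPL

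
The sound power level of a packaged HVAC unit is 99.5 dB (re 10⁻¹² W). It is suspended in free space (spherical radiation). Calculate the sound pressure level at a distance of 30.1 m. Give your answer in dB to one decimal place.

L_p = L_w − 10·log₁₀(4π·r²) with r = 30.1 m.
4π·r² = 1.139e+04 m², 10·log₁₀ of that is 40.563 dB.
L_p = 99.5 − 40.563 = 58.94 dB.

58.9 dB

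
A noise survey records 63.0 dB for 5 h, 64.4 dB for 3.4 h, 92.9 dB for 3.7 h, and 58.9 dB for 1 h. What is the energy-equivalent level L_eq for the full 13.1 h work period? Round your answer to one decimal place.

Weight each interval's intensity by its duration and average over T = 13.1 h:
Σ tᵢ·10^(Lᵢ/10) = 5·10^(63.0/10) + 3.4·10^(64.4/10) + 3.7·10^(92.9/10) + 1·10^(58.9/10) = 7.235e+09.
L_eq = 10·log₁₀(7.235e+09/13.1) = 87.42 dB.

87.4 dB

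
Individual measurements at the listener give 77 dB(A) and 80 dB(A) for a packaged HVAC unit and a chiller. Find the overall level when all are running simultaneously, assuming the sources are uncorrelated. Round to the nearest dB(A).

Incoherent sources combine by intensity addition: L_total = 10·log₁₀(Σ 10^(L_i/10)).
Σ 10^(L/10) = 10^(77/10) + 10^(80/10) = 1.501e+08.
L_total = 10·log₁₀(1.501e+08) = 81.76 dB(A).

82 dB(A)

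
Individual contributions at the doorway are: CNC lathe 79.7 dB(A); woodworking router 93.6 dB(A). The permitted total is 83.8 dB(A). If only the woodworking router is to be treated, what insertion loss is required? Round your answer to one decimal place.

11.9 dB

The untreated sources together contribute 10^(79.7/10) = 9.333e+07, i.e. 79.70 dB(A).
The limit corresponds to 10^(83.8/10) = 2.399e+08; subtracting the fixed part leaves 1.466e+08 for the woodworking router, i.e. 81.66 dB(A).
Required insertion loss = 93.6 − 81.66 = 11.94 dB.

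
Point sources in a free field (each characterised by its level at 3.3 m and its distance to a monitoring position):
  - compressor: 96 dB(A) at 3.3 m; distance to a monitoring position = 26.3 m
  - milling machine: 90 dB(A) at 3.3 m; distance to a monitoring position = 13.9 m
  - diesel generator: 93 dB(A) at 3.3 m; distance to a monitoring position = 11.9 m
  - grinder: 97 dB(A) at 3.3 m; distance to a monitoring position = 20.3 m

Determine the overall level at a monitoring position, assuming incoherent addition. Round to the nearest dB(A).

Apply inverse-square spreading to bring every level to the receiver, then sum 10^(L/10).
compressor: 96 − 20·log₁₀(26.3/3.3) = 96 − 18.03 = 77.97 dB(A).
milling machine: 90 − 20·log₁₀(13.9/3.3) = 90 − 12.49 = 77.51 dB(A).
diesel generator: 93 − 20·log₁₀(11.9/3.3) = 93 − 11.14 = 81.86 dB(A).
grinder: 97 − 20·log₁₀(20.3/3.3) = 97 − 15.78 = 81.22 dB(A).
Σ 10^(L/10) = 4.049e+08 → L_total = 10·log₁₀(4.049e+08) = 86.07 dB(A).

86 dB(A)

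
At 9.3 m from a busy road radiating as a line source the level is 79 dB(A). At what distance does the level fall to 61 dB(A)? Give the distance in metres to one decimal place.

586.8 m

For a line source L₁ − L₂ = 10·log₁₀(r₂/r₁), so r₂ = r₁·10^((L₁−L₂)/10).
r₂ = 9.3·10^((79−61)/10) = 9.3·10^(18.0/10) = 586.79 m.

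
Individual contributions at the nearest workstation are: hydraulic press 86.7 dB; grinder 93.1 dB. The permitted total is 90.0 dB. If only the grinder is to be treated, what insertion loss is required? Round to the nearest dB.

6 dB

Everything except the grinder sums to 10^(86.7/10) = 4.677e+08 in linear terms, 86.70 dB.
The limit corresponds to 10^(90.0/10) = 1.000e+09; subtracting the fixed part leaves 5.323e+08 for the grinder, i.e. 87.26 dB.
So the grinder must be reduced from 93.1 to 87.26 dB: IL = 5.84 dB.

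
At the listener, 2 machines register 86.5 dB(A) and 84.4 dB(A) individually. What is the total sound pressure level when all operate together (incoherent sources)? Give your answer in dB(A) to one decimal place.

88.6 dB(A)

Incoherent sources combine by intensity addition: L_total = 10·log₁₀(Σ 10^(L_i/10)).
Σ 10^(L/10) = 10^(86.5/10) + 10^(84.4/10) = 7.221e+08.
L_total = 10·log₁₀(7.221e+08) = 88.59 dB(A).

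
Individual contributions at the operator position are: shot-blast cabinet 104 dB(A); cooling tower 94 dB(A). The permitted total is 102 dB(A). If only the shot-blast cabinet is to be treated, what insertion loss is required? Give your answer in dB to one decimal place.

2.7 dB

Fixed contribution from the other source: Σ 10^(L/10) = 10^(94/10) = 2.512e+09 (94.00 dB(A)).
The limit corresponds to 10^(102/10) = 1.585e+10; subtracting the fixed part leaves 1.334e+10 for the shot-blast cabinet, i.e. 101.25 dB(A).
Required insertion loss = 104 − 101.25 = 2.75 dB.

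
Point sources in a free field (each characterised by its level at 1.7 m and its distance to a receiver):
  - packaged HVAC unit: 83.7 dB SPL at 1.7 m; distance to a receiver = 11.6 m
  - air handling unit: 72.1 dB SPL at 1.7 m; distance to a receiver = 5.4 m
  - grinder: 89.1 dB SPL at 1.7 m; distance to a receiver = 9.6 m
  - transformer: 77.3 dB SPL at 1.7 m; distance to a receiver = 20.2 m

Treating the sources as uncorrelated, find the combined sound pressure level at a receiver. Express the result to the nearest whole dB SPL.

75 dB SPL

Apply inverse-square spreading to bring every level to the receiver, then sum 10^(L/10).
packaged HVAC unit: 83.7 − 20·log₁₀(11.6/1.7) = 83.7 − 16.68 = 67.02 dB SPL.
air handling unit: 72.1 − 20·log₁₀(5.4/1.7) = 72.1 − 10.04 = 62.06 dB SPL.
grinder: 89.1 − 20·log₁₀(9.6/1.7) = 89.1 − 15.04 = 74.06 dB SPL.
transformer: 77.3 − 20·log₁₀(20.2/1.7) = 77.3 − 21.50 = 55.80 dB SPL.
Σ 10^(L/10) = 3.251e+07 → L_total = 10·log₁₀(3.251e+07) = 75.12 dB SPL.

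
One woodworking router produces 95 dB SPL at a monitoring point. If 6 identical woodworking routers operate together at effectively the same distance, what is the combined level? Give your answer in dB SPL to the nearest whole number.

N identical incoherent sources raise the level by 10·log₁₀ N.
L_total = 95 + 10·log₁₀(6) = 95 + 7.782 = 102.78 dB SPL.

103 dB SPL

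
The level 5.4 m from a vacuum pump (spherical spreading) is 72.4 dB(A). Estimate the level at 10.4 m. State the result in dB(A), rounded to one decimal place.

66.7 dB(A)

For a point source, L₂ = L₁ − 20·log₁₀(r₂/r₁).
L₂ = 72.4 − 20·log₁₀(10.4/5.4) = 72.4 − 5.693 = 66.71 dB(A).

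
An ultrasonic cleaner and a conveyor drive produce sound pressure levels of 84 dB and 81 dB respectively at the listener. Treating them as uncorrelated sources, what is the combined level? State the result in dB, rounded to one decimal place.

85.8 dB

For uncorrelated sources the intensities add, so convert each level to linear form, sum, and take 10·log₁₀ of the total.
Σ 10^(L/10) = 10^(84/10) + 10^(81/10) = 3.771e+08.
L_total = 10·log₁₀(3.771e+08) = 85.76 dB.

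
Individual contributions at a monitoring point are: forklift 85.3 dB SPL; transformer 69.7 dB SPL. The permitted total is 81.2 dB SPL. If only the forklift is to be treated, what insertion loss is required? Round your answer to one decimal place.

4.4 dB

Everything except the forklift sums to 10^(69.7/10) = 9.333e+06 in linear terms, 69.70 dB SPL.
The limit corresponds to 10^(81.2/10) = 1.318e+08; subtracting the fixed part leaves 1.225e+08 for the forklift, i.e. 80.88 dB SPL.
So the forklift must be reduced from 85.3 to 80.88 dB SPL: IL = 4.42 dB.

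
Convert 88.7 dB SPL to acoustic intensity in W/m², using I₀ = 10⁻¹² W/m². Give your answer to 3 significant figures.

I/I₀ = 10^(88.7/10) = 7.413e+08, so I = 7.413e+08 × 10⁻¹² W/m².

0.000741 W/m²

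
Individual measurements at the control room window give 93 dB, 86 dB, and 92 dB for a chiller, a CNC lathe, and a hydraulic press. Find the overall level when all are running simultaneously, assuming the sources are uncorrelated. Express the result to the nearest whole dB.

96 dB

For uncorrelated sources the intensities add, so convert each level to linear form, sum, and take 10·log₁₀ of the total.
Σ 10^(L/10) = 10^(93/10) + 10^(86/10) + 10^(92/10) = 3.978e+09.
L_total = 10·log₁₀(3.978e+09) = 96.00 dB.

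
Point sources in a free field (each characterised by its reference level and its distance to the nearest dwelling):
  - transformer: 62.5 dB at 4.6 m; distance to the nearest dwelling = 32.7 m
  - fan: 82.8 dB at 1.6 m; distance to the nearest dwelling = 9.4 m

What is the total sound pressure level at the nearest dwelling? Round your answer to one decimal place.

Apply inverse-square spreading to bring every level to the receiver, then sum 10^(L/10).
transformer: 62.5 − 20·log₁₀(32.7/4.6) = 62.5 − 17.04 = 45.46 dB.
fan: 82.8 − 20·log₁₀(9.4/1.6) = 82.8 − 15.38 = 67.42 dB.
Σ 10^(L/10) = 5.556e+06 → L_total = 10·log₁₀(5.556e+06) = 67.45 dB.

67.4 dB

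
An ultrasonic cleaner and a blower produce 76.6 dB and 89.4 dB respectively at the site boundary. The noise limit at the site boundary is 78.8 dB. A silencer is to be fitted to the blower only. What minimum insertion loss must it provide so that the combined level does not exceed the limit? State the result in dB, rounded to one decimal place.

The untreated sources together contribute 10^(76.6/10) = 4.571e+07, i.e. 76.60 dB.
The limit corresponds to 10^(78.8/10) = 7.586e+07; subtracting the fixed part leaves 3.015e+07 for the blower, i.e. 74.79 dB.
Required insertion loss = 89.4 − 74.79 = 14.61 dB.

14.6 dB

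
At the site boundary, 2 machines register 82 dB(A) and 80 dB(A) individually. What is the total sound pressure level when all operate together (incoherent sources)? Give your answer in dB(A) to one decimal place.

For uncorrelated sources the intensities add, so convert each level to linear form, sum, and take 10·log₁₀ of the total.
Σ 10^(L/10) = 10^(82/10) + 10^(80/10) = 2.585e+08.
L_total = 10·log₁₀(2.585e+08) = 84.12 dB(A).

84.1 dB(A)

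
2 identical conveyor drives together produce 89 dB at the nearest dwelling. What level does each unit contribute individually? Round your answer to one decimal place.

For N identical incoherent sources L_total = L₁ + 10·log₁₀ N, so L₁ = 89 − 10·log₁₀(2) = 89 − 3.010.

86.0 dB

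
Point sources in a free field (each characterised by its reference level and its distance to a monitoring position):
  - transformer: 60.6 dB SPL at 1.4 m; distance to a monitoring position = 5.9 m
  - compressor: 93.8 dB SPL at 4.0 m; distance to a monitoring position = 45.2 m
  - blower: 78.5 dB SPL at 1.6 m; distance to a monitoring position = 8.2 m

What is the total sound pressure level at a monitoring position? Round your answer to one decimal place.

Propagate each source to the receiver with L = L_ref − 20·log₁₀(r/r_ref), then add intensities.
transformer: 60.6 − 20·log₁₀(5.9/1.4) = 60.6 − 12.49 = 48.11 dB SPL.
compressor: 93.8 − 20·log₁₀(45.2/4.0) = 93.8 − 21.06 = 72.74 dB SPL.
blower: 78.5 − 20·log₁₀(8.2/1.6) = 78.5 − 14.19 = 64.31 dB SPL.
Σ 10^(L/10) = 2.155e+07 → L_total = 10·log₁₀(2.155e+07) = 73.33 dB SPL.

73.3 dB SPL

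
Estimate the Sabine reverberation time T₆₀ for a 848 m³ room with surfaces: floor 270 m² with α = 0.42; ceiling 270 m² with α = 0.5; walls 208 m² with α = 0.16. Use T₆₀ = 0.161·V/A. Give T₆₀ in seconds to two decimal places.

Total absorption A = 270·0.42 + 270·0.5 + 208·0.16 = 281.68 m² sabins.
T₆₀ = 0.161·V/A = 0.161·848/281.68 = 0.485 s.

0.48 s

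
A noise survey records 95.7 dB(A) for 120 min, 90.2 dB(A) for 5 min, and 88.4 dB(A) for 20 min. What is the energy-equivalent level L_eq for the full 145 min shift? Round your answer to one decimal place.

95.1 dB(A)

The energy average is taken in the linear domain: L_eq = 10·log₁₀[(Σ tᵢ·10^(Lᵢ/10))/T], T = 145 min.
Σ tᵢ·10^(Lᵢ/10) = 120·10^(95.7/10) + 5·10^(90.2/10) + 20·10^(88.4/10) = 4.649e+11.
L_eq = 10·log₁₀(4.649e+11/145) = 95.06 dB(A).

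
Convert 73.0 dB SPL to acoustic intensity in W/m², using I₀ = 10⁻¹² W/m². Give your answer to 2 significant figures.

L = 10·log₁₀(I/I₀) ⇒ I = I₀·10^(L/10) = 10⁻¹² × 10^7.30.

2.0e-05 W/m²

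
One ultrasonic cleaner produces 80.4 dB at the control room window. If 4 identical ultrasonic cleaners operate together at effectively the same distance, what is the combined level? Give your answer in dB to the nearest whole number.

86 dB

L_total = L₁ + 10·log₁₀ N for N identical incoherent sources.
L_total = 80.4 + 10·log₁₀(4) = 80.4 + 6.021 = 86.42 dB.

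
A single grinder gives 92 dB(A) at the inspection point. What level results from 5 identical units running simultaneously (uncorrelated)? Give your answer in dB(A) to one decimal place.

99.0 dB(A)

With 5 equal, uncorrelated contributions the intensity is 5× that of one unit, giving a rise of 10·log₁₀ 5.
L_total = 92 + 10·log₁₀(5) = 92 + 6.990 = 98.99 dB(A).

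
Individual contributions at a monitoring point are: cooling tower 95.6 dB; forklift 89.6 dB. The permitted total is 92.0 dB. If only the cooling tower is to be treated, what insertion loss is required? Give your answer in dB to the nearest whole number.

Fixed contribution from the other source: Σ 10^(L/10) = 10^(89.6/10) = 9.120e+08 (89.60 dB).
To meet 92.0 dB overall, the treated cooling tower may contribute at most 10^(92.0/10) − 9.120e+08 = 6.729e+08, i.e. 88.28 dB.
So the cooling tower must be reduced from 95.6 to 88.28 dB: IL = 7.32 dB.

7 dB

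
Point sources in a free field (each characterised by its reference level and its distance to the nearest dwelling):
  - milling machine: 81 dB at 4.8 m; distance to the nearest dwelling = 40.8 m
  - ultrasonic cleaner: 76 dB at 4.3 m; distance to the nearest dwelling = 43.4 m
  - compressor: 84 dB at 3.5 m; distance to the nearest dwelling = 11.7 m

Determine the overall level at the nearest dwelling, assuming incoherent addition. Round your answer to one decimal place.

73.9 dB

First find each source's level at the receiver (point-source: −20·log₁₀(r/r_ref)), then combine on an intensity basis.
milling machine: 81 − 20·log₁₀(40.8/4.8) = 81 − 18.59 = 62.41 dB.
ultrasonic cleaner: 76 − 20·log₁₀(43.4/4.3) = 76 − 20.08 = 55.92 dB.
compressor: 84 − 20·log₁₀(11.7/3.5) = 84 − 10.48 = 73.52 dB.
Σ 10^(L/10) = 2.461e+07 → L_total = 10·log₁₀(2.461e+07) = 73.91 dB.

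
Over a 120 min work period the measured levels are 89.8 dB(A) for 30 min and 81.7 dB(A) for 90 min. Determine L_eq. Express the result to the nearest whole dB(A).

L_eq = 10·log₁₀[(1/T)·Σ tᵢ·10^(Lᵢ/10)] with T = 120 min.
Σ tᵢ·10^(Lᵢ/10) = 30·10^(89.8/10) + 90·10^(81.7/10) = 4.196e+10.
L_eq = 10·log₁₀(4.196e+10/120) = 85.44 dB(A).

85 dB(A)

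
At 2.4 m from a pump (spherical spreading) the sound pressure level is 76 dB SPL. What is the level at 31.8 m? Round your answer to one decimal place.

53.6 dB SPL

Point-source attenuation: ΔL = 20·log₁₀(r₂/r₁) = 20·log₁₀(31.8/2.4) = 22.444 dB.
L₂ = 76 − 20·log₁₀(31.8/2.4) = 76 − 22.444 = 53.56 dB SPL.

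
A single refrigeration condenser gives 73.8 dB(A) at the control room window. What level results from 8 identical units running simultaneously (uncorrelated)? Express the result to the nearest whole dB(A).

83 dB(A)

N identical incoherent sources raise the level by 10·log₁₀ N.
L_total = 73.8 + 10·log₁₀(8) = 73.8 + 9.031 = 82.83 dB(A).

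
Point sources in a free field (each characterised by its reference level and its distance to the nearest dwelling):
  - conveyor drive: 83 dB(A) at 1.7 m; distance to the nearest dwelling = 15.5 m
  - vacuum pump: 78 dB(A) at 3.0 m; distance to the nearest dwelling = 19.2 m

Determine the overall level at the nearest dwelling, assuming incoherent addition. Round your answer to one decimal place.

66.0 dB(A)

First find each source's level at the receiver (point-source: −20·log₁₀(r/r_ref)), then combine on an intensity basis.
conveyor drive: 83 − 20·log₁₀(15.5/1.7) = 83 − 19.20 = 63.80 dB(A).
vacuum pump: 78 − 20·log₁₀(19.2/3.0) = 78 − 16.12 = 61.88 dB(A).
Σ 10^(L/10) = 3.941e+06 → L_total = 10·log₁₀(3.941e+06) = 65.96 dB(A).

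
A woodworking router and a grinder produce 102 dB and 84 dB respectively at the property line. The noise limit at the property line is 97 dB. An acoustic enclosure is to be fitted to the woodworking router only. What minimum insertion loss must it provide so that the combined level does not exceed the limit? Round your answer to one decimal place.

5.2 dB

The untreated sources together contribute 10^(84/10) = 2.512e+08, i.e. 84.00 dB.
To meet 97 dB overall, the treated woodworking router may contribute at most 10^(97/10) − 2.512e+08 = 4.761e+09, i.e. 96.78 dB.
Required insertion loss = 102 − 96.78 = 5.22 dB.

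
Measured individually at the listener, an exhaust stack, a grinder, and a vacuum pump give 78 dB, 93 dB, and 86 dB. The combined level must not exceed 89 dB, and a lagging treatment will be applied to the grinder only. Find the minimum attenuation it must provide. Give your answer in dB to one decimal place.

7.8 dB

Fixed contribution from the other sources: Σ 10^(L/10) = 10^(78/10) + 10^(86/10) = 4.612e+08 (86.64 dB).
To meet 89 dB overall, the treated grinder may contribute at most 10^(89/10) − 4.612e+08 = 3.331e+08, i.e. 85.23 dB.
Required insertion loss = 93 − 85.23 = 7.77 dB.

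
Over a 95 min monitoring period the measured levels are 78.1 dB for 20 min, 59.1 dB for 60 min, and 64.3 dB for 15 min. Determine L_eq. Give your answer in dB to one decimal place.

71.6 dB

Weight each interval's intensity by its duration and average over T = 95 min:
Σ tᵢ·10^(Lᵢ/10) = 20·10^(78.1/10) + 60·10^(59.1/10) + 15·10^(64.3/10) = 1.380e+09.
L_eq = 10·log₁₀(1.380e+09/95) = 71.62 dB.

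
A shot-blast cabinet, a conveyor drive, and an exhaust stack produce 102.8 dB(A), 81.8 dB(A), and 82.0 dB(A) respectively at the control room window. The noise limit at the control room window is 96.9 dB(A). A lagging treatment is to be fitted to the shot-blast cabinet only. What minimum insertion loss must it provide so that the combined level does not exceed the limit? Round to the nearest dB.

Fixed contribution from the other sources: Σ 10^(L/10) = 10^(81.8/10) + 10^(82.0/10) = 3.098e+08 (84.91 dB(A)).
To meet 96.9 dB(A) overall, the treated shot-blast cabinet may contribute at most 10^(96.9/10) − 3.098e+08 = 4.588e+09, i.e. 96.62 dB(A).
Required insertion loss = 102.8 − 96.62 = 6.18 dB.

6 dB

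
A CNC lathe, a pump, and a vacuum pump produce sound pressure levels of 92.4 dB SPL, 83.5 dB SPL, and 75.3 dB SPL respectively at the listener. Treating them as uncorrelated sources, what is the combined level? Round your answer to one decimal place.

93.0 dB SPL

Incoherent sources combine by intensity addition: L_total = 10·log₁₀(Σ 10^(L_i/10)).
Σ 10^(L/10) = 10^(92.4/10) + 10^(83.5/10) + 10^(75.3/10) = 1.996e+09.
L_total = 10·log₁₀(1.996e+09) = 93.00 dB SPL.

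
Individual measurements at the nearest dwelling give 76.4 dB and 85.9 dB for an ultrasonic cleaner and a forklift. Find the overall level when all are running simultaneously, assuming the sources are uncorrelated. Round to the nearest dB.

86 dB

For uncorrelated sources the intensities add, so convert each level to linear form, sum, and take 10·log₁₀ of the total.
Σ 10^(L/10) = 10^(76.4/10) + 10^(85.9/10) = 4.327e+08.
L_total = 10·log₁₀(4.327e+08) = 86.36 dB.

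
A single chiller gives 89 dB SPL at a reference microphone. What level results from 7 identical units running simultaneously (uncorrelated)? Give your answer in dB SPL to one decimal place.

97.5 dB SPL

With 7 equal, uncorrelated contributions the intensity is 7× that of one unit, giving a rise of 10·log₁₀ 7.
L_total = 89 + 10·log₁₀(7) = 89 + 8.451 = 97.45 dB SPL.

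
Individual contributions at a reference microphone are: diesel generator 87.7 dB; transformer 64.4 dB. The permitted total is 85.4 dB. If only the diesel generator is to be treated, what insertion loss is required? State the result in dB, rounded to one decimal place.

Fixed contribution from the other source: Σ 10^(L/10) = 10^(64.4/10) = 2.754e+06 (64.40 dB).
The limit corresponds to 10^(85.4/10) = 3.467e+08; subtracting the fixed part leaves 3.440e+08 for the diesel generator, i.e. 85.37 dB.
Required insertion loss = 87.7 − 85.37 = 2.33 dB.

2.3 dB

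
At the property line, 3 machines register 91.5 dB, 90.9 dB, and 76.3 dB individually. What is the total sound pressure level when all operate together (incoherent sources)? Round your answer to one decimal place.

Incoherent sources combine by intensity addition: L_total = 10·log₁₀(Σ 10^(L_i/10)).
Σ 10^(L/10) = 10^(91.5/10) + 10^(90.9/10) + 10^(76.3/10) = 2.685e+09.
L_total = 10·log₁₀(2.685e+09) = 94.29 dB.

94.3 dB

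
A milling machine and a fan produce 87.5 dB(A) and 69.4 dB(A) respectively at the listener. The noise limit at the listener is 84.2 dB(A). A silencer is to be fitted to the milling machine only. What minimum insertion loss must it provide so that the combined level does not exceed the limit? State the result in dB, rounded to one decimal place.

Fixed contribution from the other source: Σ 10^(L/10) = 10^(69.4/10) = 8.710e+06 (69.40 dB(A)).
To meet 84.2 dB(A) overall, the treated milling machine may contribute at most 10^(84.2/10) − 8.710e+06 = 2.543e+08, i.e. 84.05 dB(A).
So the milling machine must be reduced from 87.5 to 84.05 dB(A): IL = 3.45 dB.

3.4 dB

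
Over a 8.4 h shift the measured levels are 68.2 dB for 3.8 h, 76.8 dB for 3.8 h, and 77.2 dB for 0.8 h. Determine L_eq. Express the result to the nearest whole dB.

L_eq = 10·log₁₀[(1/T)·Σ tᵢ·10^(Lᵢ/10)] with T = 8.4 h.
Σ tᵢ·10^(Lᵢ/10) = 3.8·10^(68.2/10) + 3.8·10^(76.8/10) + 0.8·10^(77.2/10) = 2.490e+08.
L_eq = 10·log₁₀(2.490e+08/8.4) = 74.72 dB.

75 dB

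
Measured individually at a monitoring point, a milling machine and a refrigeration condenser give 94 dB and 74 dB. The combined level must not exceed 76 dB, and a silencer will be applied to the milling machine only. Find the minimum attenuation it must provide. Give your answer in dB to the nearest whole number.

22 dB

Everything except the milling machine sums to 10^(74/10) = 2.512e+07 in linear terms, 74.00 dB.
To meet 76 dB overall, the treated milling machine may contribute at most 10^(76/10) − 2.512e+07 = 1.469e+07, i.e. 71.67 dB.
Required insertion loss = 94 − 71.67 = 22.33 dB.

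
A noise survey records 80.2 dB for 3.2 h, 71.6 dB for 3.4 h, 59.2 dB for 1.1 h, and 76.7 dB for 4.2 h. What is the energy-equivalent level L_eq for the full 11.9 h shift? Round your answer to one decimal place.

76.9 dB

Weight each interval's intensity by its duration and average over T = 11.9 h:
Σ tᵢ·10^(Lᵢ/10) = 3.2·10^(80.2/10) + 3.4·10^(71.6/10) + 1.1·10^(59.2/10) + 4.2·10^(76.7/10) = 5.816e+08.
L_eq = 10·log₁₀(5.816e+08/11.9) = 76.89 dB.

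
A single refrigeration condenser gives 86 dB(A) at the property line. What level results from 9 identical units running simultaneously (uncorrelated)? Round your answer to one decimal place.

95.5 dB(A)

With 9 equal, uncorrelated contributions the intensity is 9× that of one unit, giving a rise of 10·log₁₀ 9.
L_total = 86 + 10·log₁₀(9) = 86 + 9.542 = 95.54 dB(A).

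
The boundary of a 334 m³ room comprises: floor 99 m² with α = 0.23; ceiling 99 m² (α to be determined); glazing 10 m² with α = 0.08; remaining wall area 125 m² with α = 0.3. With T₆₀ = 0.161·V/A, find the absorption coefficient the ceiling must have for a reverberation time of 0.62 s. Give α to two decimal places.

From T₆₀ = 0.161·V/A, the target T₆₀ = 0.62 s needs A = 0.161·334/0.62 = 86.73 m².
Absorption from the other surfaces = 99·0.23 + 10·0.08 + 125·0.3 = 61.07 m², so the ceiling must supply 25.66 m² over 99 m².
α = 25.66/99 = 0.259.

0.26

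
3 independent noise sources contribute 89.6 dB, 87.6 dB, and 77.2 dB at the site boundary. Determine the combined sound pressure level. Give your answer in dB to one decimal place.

91.9 dB

For uncorrelated sources the intensities add, so convert each level to linear form, sum, and take 10·log₁₀ of the total.
Σ 10^(L/10) = 10^(89.6/10) + 10^(87.6/10) + 10^(77.2/10) = 1.540e+09.
L_total = 10·log₁₀(1.540e+09) = 91.88 dB.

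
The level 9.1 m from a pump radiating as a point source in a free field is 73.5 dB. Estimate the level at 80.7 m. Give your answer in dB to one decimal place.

54.5 dB

Spherical spreading from a point source gives a 20·log₁₀(r₂/r₁) drop.
L₂ = 73.5 − 20·log₁₀(80.7/9.1) = 73.5 − 18.957 = 54.54 dB.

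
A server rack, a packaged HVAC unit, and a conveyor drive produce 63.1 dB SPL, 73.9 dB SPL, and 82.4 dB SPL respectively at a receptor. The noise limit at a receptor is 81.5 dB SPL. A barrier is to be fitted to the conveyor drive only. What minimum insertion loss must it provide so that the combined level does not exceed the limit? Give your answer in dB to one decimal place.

Everything except the conveyor drive sums to 10^(63.1/10) + 10^(73.9/10) = 2.659e+07 in linear terms, 74.25 dB SPL.
The limit corresponds to 10^(81.5/10) = 1.413e+08; subtracting the fixed part leaves 1.147e+08 for the conveyor drive, i.e. 80.59 dB SPL.
So the conveyor drive must be reduced from 82.4 to 80.59 dB SPL: IL = 1.81 dB.

1.8 dB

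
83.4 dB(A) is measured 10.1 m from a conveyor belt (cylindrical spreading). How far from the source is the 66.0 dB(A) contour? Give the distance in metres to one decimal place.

The 17.4 dB drop corresponds to a distance ratio of 10^(17.4/10) for a line source.
r₂ = 10.1·10^((83.4−66.0)/10) = 10.1·10^(17.4/10) = 555.04 m.

555.0 m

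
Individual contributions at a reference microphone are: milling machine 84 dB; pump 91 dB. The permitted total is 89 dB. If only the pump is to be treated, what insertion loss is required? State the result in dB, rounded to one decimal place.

3.7 dB

Fixed contribution from the other source: Σ 10^(L/10) = 10^(84/10) = 2.512e+08 (84.00 dB).
The limit corresponds to 10^(89/10) = 7.943e+08; subtracting the fixed part leaves 5.431e+08 for the pump, i.e. 87.35 dB.
So the pump must be reduced from 91 to 87.35 dB: IL = 3.65 dB.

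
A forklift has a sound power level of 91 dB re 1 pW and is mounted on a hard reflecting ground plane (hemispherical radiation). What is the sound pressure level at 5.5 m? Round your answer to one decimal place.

68.2 dB

L_p = L_w − 10·log₁₀(2π·r²) with r = 5.5 m.
2π·r² = 190.1 m², 10·log₁₀ of that is 22.789 dB.
L_p = 91 − 22.789 = 68.21 dB.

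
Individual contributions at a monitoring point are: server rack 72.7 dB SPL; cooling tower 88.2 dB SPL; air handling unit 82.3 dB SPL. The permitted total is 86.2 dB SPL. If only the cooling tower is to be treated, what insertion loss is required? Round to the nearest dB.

The untreated sources together contribute 10^(72.7/10) + 10^(82.3/10) = 1.884e+08, i.e. 82.75 dB SPL.
To meet 86.2 dB SPL overall, the treated cooling tower may contribute at most 10^(86.2/10) − 1.884e+08 = 2.284e+08, i.e. 83.59 dB SPL.
Required insertion loss = 88.2 − 83.59 = 4.61 dB.

5 dB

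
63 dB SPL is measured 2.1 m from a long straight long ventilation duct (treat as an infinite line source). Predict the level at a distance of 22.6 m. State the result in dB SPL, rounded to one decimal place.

52.7 dB SPL

Cylindrical spreading from a line source gives a 10·log₁₀(r₂/r₁) drop.
L₂ = 63 − 10·log₁₀(22.6/2.1) = 63 − 10.319 = 52.68 dB SPL.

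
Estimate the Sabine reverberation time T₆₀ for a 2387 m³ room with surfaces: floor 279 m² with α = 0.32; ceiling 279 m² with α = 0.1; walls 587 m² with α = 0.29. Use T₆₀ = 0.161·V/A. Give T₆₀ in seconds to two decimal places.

1.34 s

Summing Sᵢαᵢ: 279·0.32 + 279·0.1 + 587·0.29 = 287.41 m².
T₆₀ = 0.161·V/A = 0.161·2387/287.41 = 1.337 s.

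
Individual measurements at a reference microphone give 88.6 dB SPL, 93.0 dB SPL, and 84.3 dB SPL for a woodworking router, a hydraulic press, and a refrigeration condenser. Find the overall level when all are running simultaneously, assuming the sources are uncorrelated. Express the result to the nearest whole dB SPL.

95 dB SPL

For uncorrelated sources the intensities add, so convert each level to linear form, sum, and take 10·log₁₀ of the total.
Σ 10^(L/10) = 10^(88.6/10) + 10^(93.0/10) + 10^(84.3/10) = 2.989e+09.
L_total = 10·log₁₀(2.989e+09) = 94.76 dB SPL.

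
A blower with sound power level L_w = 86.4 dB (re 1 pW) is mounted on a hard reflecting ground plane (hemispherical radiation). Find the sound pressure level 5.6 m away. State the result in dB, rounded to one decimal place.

L_p = L_w − 10·log₁₀(2π·r²) with r = 5.6 m.
2π·r² = 197 m², 10·log₁₀ of that is 22.946 dB.
L_p = 86.4 − 22.946 = 63.45 dB.

63.5 dB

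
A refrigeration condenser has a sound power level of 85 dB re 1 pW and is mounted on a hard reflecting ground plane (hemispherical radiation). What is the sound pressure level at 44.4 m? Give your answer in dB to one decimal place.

44.1 dB

Free-field hemispherical radiation: L_p = L_w − 10·log₁₀(2π·r²), r = 44.4 m.
2π·r² = 1.239e+04 m², 10·log₁₀ of that is 40.929 dB.
L_p = 85 − 40.929 = 44.07 dB.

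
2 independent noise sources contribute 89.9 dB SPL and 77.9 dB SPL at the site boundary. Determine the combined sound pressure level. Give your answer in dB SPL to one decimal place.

90.2 dB SPL

Incoherent sources combine by intensity addition: L_total = 10·log₁₀(Σ 10^(L_i/10)).
Σ 10^(L/10) = 10^(89.9/10) + 10^(77.9/10) = 1.039e+09.
L_total = 10·log₁₀(1.039e+09) = 90.17 dB SPL.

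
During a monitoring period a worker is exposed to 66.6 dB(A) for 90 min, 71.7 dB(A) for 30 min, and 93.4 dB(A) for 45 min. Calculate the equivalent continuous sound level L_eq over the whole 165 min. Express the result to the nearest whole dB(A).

The energy average is taken in the linear domain: L_eq = 10·log₁₀[(Σ tᵢ·10^(Lᵢ/10))/T], T = 165 min.
Σ tᵢ·10^(Lᵢ/10) = 90·10^(66.6/10) + 30·10^(71.7/10) + 45·10^(93.4/10) = 9.930e+10.
L_eq = 10·log₁₀(9.930e+10/165) = 87.79 dB(A).

88 dB(A)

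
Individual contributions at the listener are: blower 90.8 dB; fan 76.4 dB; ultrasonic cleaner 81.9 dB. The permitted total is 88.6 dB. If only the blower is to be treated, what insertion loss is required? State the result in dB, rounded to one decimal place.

3.6 dB

Everything except the blower sums to 10^(76.4/10) + 10^(81.9/10) = 1.985e+08 in linear terms, 82.98 dB.
The limit corresponds to 10^(88.6/10) = 7.244e+08; subtracting the fixed part leaves 5.259e+08 for the blower, i.e. 87.21 dB.
Required insertion loss = 90.8 − 87.21 = 3.59 dB.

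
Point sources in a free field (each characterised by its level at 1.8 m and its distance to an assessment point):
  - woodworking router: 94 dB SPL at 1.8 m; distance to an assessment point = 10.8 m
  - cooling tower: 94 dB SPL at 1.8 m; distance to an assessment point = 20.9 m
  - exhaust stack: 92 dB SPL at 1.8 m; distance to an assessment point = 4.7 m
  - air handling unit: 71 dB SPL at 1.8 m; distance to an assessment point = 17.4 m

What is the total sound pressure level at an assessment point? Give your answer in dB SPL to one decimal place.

85.1 dB SPL

Apply inverse-square spreading to bring every level to the receiver, then sum 10^(L/10).
woodworking router: 94 − 20·log₁₀(10.8/1.8) = 94 − 15.56 = 78.44 dB SPL.
cooling tower: 94 − 20·log₁₀(20.9/1.8) = 94 − 21.30 = 72.70 dB SPL.
exhaust stack: 92 − 20·log₁₀(4.7/1.8) = 92 − 8.34 = 83.66 dB SPL.
air handling unit: 71 − 20·log₁₀(17.4/1.8) = 71 − 19.71 = 51.29 dB SPL.
Σ 10^(L/10) = 3.210e+08 → L_total = 10·log₁₀(3.210e+08) = 85.07 dB SPL.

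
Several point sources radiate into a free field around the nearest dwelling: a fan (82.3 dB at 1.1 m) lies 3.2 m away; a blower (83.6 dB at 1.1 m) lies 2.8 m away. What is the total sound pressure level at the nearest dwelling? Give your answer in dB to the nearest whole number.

77 dB

First find each source's level at the receiver (point-source: −20·log₁₀(r/r_ref)), then combine on an intensity basis.
fan: 82.3 − 20·log₁₀(3.2/1.1) = 82.3 − 9.28 = 73.02 dB.
blower: 83.6 − 20·log₁₀(2.8/1.1) = 83.6 − 8.12 = 75.48 dB.
Σ 10^(L/10) = 5.542e+07 → L_total = 10·log₁₀(5.542e+07) = 77.44 dB.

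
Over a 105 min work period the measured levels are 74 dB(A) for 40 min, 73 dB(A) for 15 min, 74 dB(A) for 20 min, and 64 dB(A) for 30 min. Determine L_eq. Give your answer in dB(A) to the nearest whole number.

Weight each interval's intensity by its duration and average over T = 105 min:
Σ tᵢ·10^(Lᵢ/10) = 40·10^(74/10) + 15·10^(73/10) + 20·10^(74/10) + 30·10^(64/10) = 1.882e+09.
L_eq = 10·log₁₀(1.882e+09/105) = 72.53 dB(A).

73 dB(A)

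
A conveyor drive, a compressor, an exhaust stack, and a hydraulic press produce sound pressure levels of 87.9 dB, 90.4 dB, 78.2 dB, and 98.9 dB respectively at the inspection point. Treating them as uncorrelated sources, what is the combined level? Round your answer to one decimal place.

For uncorrelated sources the intensities add, so convert each level to linear form, sum, and take 10·log₁₀ of the total.
Σ 10^(L/10) = 10^(87.9/10) + 10^(90.4/10) + 10^(78.2/10) + 10^(98.9/10) = 9.542e+09.
L_total = 10·log₁₀(9.542e+09) = 99.80 dB.

99.8 dB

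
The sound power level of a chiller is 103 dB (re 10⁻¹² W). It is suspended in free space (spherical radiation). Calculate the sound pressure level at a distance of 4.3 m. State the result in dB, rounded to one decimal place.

79.3 dB

Free-field spherical radiation: L_p = L_w − 10·log₁₀(4π·r²), r = 4.3 m.
4π·r² = 232.4 m², 10·log₁₀ of that is 23.661 dB.
L_p = 103 − 23.661 = 79.34 dB.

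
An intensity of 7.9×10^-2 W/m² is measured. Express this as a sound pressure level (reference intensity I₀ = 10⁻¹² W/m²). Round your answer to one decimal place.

109.0 dB

L = 10·log₁₀(I/I₀) = 10·log₁₀(7.9×10^-2/10⁻¹²) = 10·log₁₀(7.9×10^10).
L = 10·(0.8976 + 10) = 108.98 dB.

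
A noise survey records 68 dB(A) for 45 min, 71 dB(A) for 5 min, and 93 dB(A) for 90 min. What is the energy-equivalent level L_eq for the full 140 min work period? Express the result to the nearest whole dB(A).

91 dB(A)

L_eq = 10·log₁₀[(1/T)·Σ tᵢ·10^(Lᵢ/10)] with T = 140 min.
Σ tᵢ·10^(Lᵢ/10) = 45·10^(68/10) + 5·10^(71/10) + 90·10^(93/10) = 1.799e+11.
L_eq = 10·log₁₀(1.799e+11/140) = 91.09 dB(A).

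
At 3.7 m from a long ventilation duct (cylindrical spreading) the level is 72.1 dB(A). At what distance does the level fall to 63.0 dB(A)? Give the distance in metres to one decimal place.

Line-source spreading drops the level by 10·log₁₀(r₂/r₁); inverting, r₂/r₁ = 10^(ΔL/10).
r₂ = 3.7·10^((72.1−63.0)/10) = 3.7·10^(9.1/10) = 30.07 m.

30.1 m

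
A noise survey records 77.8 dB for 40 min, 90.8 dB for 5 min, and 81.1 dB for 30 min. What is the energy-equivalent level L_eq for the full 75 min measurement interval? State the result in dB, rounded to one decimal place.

L_eq = 10·log₁₀[(1/T)·Σ tᵢ·10^(Lᵢ/10)] with T = 75 min.
Σ tᵢ·10^(Lᵢ/10) = 40·10^(77.8/10) + 5·10^(90.8/10) + 30·10^(81.1/10) = 1.229e+10.
L_eq = 10·log₁₀(1.229e+10/75) = 82.14 dB.

82.1 dB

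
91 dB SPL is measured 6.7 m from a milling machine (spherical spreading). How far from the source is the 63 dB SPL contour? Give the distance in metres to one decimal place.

For a point source L₁ − L₂ = 20·log₁₀(r₂/r₁), so r₂ = r₁·10^((L₁−L₂)/20).
r₂ = 6.7·10^((91−63)/20) = 6.7·10^(28.0/20) = 168.30 m.

168.3 m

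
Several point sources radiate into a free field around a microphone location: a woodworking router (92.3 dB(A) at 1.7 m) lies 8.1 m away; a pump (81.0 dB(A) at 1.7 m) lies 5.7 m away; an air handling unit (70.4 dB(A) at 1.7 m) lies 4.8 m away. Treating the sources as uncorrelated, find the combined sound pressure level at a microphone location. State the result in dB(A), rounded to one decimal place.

79.4 dB(A)

First find each source's level at the receiver (point-source: −20·log₁₀(r/r_ref)), then combine on an intensity basis.
woodworking router: 92.3 − 20·log₁₀(8.1/1.7) = 92.3 − 13.56 = 78.74 dB(A).
pump: 81.0 − 20·log₁₀(5.7/1.7) = 81.0 − 10.51 = 70.49 dB(A).
air handling unit: 70.4 − 20·log₁₀(4.8/1.7) = 70.4 − 9.02 = 61.38 dB(A).
Σ 10^(L/10) = 8.738e+07 → L_total = 10·log₁₀(8.738e+07) = 79.41 dB(A).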